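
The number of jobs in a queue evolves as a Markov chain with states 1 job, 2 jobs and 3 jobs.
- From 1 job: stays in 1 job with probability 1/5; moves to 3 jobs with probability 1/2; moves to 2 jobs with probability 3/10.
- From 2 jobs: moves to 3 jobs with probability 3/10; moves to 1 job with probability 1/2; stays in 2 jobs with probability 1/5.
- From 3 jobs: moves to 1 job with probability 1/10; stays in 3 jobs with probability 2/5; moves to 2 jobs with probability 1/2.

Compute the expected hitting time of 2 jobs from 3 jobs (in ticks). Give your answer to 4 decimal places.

2.0930

Let t(s) be the expected number of ticks to first reach 2 jobs from state s, with t(2 jobs) = 0. Conditioning on the first tick:
t(1 job) = 1 + 0.2·t(1 job) + 0.5·t(3 jobs)
t(3 jobs) = 1 + 0.1·t(1 job) + 0.4·t(3 jobs)
Solving: t(1 job) = 2.5581, t(3 jobs) = 2.0930.
Expected ticks from 3 jobs to 2 jobs: 2.0930.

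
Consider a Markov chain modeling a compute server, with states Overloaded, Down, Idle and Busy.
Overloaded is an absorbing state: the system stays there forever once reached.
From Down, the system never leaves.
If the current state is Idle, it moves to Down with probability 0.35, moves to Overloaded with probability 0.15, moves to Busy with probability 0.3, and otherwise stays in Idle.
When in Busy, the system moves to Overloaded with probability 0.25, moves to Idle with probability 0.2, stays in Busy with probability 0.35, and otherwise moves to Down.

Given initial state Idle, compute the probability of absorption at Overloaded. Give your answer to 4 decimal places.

0.3750

Let h(s) be the probability of absorption at Overloaded starting from transient state s. Then h(Overloaded) = 1 and h(Down) = 0. By first-step analysis:
h(Idle) = 0.15·1 + 0.35·0 + 0.2·h(Idle) + 0.3·h(Busy)
h(Busy) = 0.25·1 + 0.2·0 + 0.2·h(Idle) + 0.35·h(Busy)
Solving: h(Idle) = 0.3750, h(Busy) = 0.5000.
Starting from Idle, the probability is 0.3750.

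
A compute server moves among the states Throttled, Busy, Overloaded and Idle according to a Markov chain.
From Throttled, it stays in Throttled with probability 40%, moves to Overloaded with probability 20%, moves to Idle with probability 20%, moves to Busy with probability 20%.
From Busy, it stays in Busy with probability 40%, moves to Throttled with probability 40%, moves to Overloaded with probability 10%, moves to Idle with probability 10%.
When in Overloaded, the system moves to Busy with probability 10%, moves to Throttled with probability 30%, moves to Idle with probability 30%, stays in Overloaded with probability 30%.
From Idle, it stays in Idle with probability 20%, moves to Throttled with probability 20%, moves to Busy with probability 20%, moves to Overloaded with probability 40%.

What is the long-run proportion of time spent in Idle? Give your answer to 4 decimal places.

Let the stationary distribution be π with π = πP and π_1 + π_2 + π_3 + π_4 = 1.
π_1 = 0.4·π_1 + 0.4·π_2 + 0.3·π_3 + 0.2·π_4
π_2 = 0.2·π_1 + 0.4·π_2 + 0.1·π_3 + 0.2·π_4
π_3 = 0.2·π_1 + 0.1·π_2 + 0.3·π_3 + 0.4·π_4
Solving with the normalization constraint gives π = (0.3353, 0.2197, 0.2428, 0.2023).
So the stationary probability of Idle is 0.2023.

0.2023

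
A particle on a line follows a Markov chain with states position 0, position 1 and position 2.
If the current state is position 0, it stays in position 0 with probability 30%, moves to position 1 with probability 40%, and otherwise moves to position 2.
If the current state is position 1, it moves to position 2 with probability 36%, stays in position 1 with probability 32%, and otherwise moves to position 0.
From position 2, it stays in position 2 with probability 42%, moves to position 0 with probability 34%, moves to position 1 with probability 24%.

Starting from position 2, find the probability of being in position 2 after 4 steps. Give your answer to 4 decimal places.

Propagate the distribution vector 4 steps from position 2.
After 0 steps: (0.0000, 0.0000, 1.0000)
After 1 step: (0.3400, 0.2400, 0.4200)
After 2 steps: (0.3216, 0.3136, 0.3648)
After 3 steps: (0.3209, 0.3165, 0.3626)
After 4 steps: (0.3208, 0.3167, 0.3625)
P(in position 2 after 4 steps) = 0.3625

0.3625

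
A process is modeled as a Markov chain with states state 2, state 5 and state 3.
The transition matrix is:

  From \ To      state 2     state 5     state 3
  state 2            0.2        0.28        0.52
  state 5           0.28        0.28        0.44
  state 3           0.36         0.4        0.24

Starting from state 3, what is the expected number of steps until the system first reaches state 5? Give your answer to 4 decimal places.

Let t(s) be the expected number of steps to first reach state 5 from state s, with t(state 5) = 0. Conditioning on the first step:
t(state 2) = 1 + 0.2·t(state 2) + 0.52·t(state 3)
t(state 3) = 1 + 0.36·t(state 2) + 0.24·t(state 3)
Solving: t(state 2) = 3.0418, t(state 3) = 2.7567.
Expected steps from state 3 to state 5: 2.7567.

2.7567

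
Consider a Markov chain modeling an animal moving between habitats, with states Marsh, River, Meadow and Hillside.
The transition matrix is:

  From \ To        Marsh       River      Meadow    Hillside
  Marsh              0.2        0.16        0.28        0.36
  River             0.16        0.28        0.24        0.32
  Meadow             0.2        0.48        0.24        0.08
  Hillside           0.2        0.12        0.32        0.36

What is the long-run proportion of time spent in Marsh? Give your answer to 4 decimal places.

Let the stationary distribution be π with π = πP and π_1 + π_2 + π_3 + π_4 = 1.
π_1 = 0.2·π_1 + 0.16·π_2 + 0.2·π_3 + 0.2·π_4
π_2 = 0.16·π_1 + 0.28·π_2 + 0.48·π_3 + 0.12·π_4
π_3 = 0.28·π_1 + 0.24·π_2 + 0.24·π_3 + 0.32·π_4
Solving with the normalization constraint gives π = (0.1893, 0.2674, 0.2695, 0.2739).
So the stationary probability of Marsh is 0.1893.

0.1893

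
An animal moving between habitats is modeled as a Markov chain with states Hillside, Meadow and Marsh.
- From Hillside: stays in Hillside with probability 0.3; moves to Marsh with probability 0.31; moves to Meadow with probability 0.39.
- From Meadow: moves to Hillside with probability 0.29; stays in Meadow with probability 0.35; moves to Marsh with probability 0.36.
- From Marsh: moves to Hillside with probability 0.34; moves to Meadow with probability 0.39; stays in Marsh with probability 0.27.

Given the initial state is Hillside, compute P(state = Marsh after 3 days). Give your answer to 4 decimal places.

Propagate the distribution vector 3 days from Hillside.
After 0 days: (1.0000, 0.0000, 0.0000)
After 1 day: (0.3000, 0.3900, 0.3100)
After 2 days: (0.3085, 0.3744, 0.3171)
After 3 days: (0.3089, 0.3750, 0.3160)
P(in Marsh after 3 days) = 0.3160

0.3160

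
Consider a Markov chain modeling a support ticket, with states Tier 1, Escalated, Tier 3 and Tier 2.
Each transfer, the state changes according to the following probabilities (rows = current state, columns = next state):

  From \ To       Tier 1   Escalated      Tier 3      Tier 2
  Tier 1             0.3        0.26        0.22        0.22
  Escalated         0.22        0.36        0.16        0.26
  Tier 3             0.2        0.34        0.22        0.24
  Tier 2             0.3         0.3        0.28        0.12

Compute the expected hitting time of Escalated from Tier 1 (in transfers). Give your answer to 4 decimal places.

Let t(s) be the expected number of transfers to first reach Escalated from state s, with t(Escalated) = 0. Conditioning on the first transfer:
t(Tier 1) = 1 + 0.3·t(Tier 1) + 0.22·t(Tier 3) + 0.22·t(Tier 2)
t(Tier 3) = 1 + 0.2·t(Tier 1) + 0.22·t(Tier 3) + 0.24·t(Tier 2)
t(Tier 2) = 1 + 0.3·t(Tier 1) + 0.28·t(Tier 3) + 0.12·t(Tier 2)
Solving: t(Tier 1) = 3.4874, t(Tier 3) = 3.2055, t(Tier 2) = 3.3452.
Expected transfers from Tier 1 to Escalated: 3.4874.

3.4874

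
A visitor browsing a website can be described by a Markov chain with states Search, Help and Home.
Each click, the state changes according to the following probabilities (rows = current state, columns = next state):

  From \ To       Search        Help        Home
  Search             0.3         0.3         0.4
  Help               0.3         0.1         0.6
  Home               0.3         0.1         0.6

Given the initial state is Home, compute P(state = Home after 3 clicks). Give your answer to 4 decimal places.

Propagate the distribution vector 3 clicks from Home.
After 0 clicks: (0.0000, 0.0000, 1.0000)
After 1 click: (0.3000, 0.1000, 0.6000)
After 2 clicks: (0.3000, 0.1600, 0.5400)
After 3 clicks: (0.3000, 0.1600, 0.5400)
P(in Home after 3 clicks) = 0.5400

0.5400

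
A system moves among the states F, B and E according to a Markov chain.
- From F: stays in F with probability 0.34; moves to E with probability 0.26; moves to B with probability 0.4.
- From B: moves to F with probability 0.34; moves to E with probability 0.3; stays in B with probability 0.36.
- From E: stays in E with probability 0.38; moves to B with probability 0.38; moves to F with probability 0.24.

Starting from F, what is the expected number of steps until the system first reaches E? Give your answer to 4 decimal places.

Let t(s) be the expected number of steps to first reach E from state s, with t(E) = 0. Conditioning on the first step:
t(F) = 1 + 0.34·t(F) + 0.4·t(B)
t(B) = 1 + 0.34·t(F) + 0.36·t(B)
Solving: t(F) = 3.6313, t(B) = 3.4916.
Expected steps from F to E: 3.6313.

3.6313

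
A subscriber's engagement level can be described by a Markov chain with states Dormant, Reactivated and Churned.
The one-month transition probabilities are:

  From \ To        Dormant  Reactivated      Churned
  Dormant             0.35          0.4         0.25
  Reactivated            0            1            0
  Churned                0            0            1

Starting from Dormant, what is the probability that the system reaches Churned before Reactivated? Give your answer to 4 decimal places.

Let h(s) be the probability of absorption at Churned starting from transient state s. Then h(Churned) = 1 and h(Reactivated) = 0. By first-step analysis:
h(Dormant) = 0.35·h(Dormant) + 0.4·0 + 0.25·1
Solving: h(Dormant) = 0.3846.
Starting from Dormant, the probability is 0.3846.

0.3846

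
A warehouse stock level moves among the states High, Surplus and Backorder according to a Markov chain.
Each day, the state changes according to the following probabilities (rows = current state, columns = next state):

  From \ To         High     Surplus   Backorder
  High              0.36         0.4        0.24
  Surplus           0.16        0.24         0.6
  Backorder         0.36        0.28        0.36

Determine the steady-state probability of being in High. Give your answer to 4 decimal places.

Let the stationary distribution be π with π = πP and π_1 + π_2 + π_3 = 1.
π_1 = 0.36·π_1 + 0.16·π_2 + 0.36·π_3
π_2 = 0.4·π_1 + 0.24·π_2 + 0.28·π_3
Solving with the normalization constraint gives π = (0.2992, 0.3038, 0.3970).
So the stationary probability of High is 0.2992.

0.2992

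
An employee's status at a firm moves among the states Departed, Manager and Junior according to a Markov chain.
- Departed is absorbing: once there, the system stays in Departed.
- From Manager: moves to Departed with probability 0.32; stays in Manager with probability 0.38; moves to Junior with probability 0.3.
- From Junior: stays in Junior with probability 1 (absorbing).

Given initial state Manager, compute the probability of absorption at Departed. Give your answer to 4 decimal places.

0.5161

Let h(s) be the probability of absorption at Departed starting from transient state s. Then h(Departed) = 1 and h(Junior) = 0. By first-step analysis:
h(Manager) = 0.32·1 + 0.38·h(Manager) + 0.3·0
Solving: h(Manager) = 0.5161.
Starting from Manager, the probability is 0.5161.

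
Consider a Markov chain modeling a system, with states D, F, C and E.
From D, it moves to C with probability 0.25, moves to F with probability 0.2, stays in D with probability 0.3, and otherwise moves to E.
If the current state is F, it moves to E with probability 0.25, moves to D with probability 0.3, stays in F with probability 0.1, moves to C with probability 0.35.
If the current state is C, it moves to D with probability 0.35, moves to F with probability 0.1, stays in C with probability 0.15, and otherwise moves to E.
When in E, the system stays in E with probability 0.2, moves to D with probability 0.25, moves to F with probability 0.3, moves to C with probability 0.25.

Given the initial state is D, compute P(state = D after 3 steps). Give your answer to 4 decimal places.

0.2985

Propagate the distribution vector 3 steps from D.
After 0 steps: (1.0000, 0.0000, 0.0000, 0.0000)
After 1 step: (0.3000, 0.2000, 0.2500, 0.2500)
After 2 steps: (0.3000, 0.1800, 0.2450, 0.2750)
After 3 steps: (0.2985, 0.1850, 0.2435, 0.2730)
P(in D after 3 steps) = 0.2985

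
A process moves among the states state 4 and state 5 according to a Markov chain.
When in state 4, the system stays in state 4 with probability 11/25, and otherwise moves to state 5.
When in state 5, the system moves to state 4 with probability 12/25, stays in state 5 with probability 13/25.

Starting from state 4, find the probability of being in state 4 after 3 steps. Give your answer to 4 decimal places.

0.4615

Propagate the distribution vector 3 steps from state 4.
After 0 steps: (1.0000, 0.0000)
After 1 step: (0.4400, 0.5600)
After 2 steps: (0.4624, 0.5376)
After 3 steps: (0.4615, 0.5385)
P(in state 4 after 3 steps) = 0.4615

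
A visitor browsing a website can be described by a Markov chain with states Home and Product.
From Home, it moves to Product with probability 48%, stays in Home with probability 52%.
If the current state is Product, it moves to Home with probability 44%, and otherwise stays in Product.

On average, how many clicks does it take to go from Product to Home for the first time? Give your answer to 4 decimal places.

Let t(s) be the expected number of clicks to first reach Home from state s, with t(Home) = 0. Conditioning on the first click:
t(Product) = 1 + 0.56·t(Product)
Solving: t(Product) = 2.2727.
Expected clicks from Product to Home: 2.2727.

2.2727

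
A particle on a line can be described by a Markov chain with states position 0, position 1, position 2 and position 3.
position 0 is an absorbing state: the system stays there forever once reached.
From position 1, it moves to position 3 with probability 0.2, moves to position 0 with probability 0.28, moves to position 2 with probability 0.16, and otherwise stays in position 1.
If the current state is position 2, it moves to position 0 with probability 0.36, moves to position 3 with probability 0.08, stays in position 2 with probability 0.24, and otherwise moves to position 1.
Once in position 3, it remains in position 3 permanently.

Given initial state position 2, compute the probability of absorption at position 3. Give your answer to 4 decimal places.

0.2647

Let h(s) be the probability of absorption at position 3 starting from transient state s. Then h(position 3) = 1 and h(position 0) = 0. By first-step analysis:
h(position 1) = 0.28·0 + 0.36·h(position 1) + 0.16·h(position 2) + 0.2·1
h(position 2) = 0.36·0 + 0.32·h(position 1) + 0.24·h(position 2) + 0.08·1
Solving: h(position 1) = 0.3787, h(position 2) = 0.2647.
Starting from position 2, the probability is 0.2647.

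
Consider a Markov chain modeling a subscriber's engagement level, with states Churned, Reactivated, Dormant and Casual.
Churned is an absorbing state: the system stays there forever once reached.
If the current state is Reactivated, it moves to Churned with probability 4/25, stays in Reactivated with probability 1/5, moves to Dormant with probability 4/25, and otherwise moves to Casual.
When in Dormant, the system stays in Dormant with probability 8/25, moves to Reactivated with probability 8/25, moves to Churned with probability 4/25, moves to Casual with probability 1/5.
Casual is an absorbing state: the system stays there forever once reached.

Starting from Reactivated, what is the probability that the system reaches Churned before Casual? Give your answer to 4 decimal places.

Let h(s) be the probability of absorption at Churned starting from transient state s. Then h(Churned) = 1 and h(Casual) = 0. By first-step analysis:
h(Reactivated) = 0.16·1 + 0.2·h(Reactivated) + 0.16·h(Dormant) + 0.48·0
h(Dormant) = 0.16·1 + 0.32·h(Reactivated) + 0.32·h(Dormant) + 0.2·0
Solving: h(Reactivated) = 0.2727, h(Dormant) = 0.3636.
Starting from Reactivated, the probability is 0.2727.

0.2727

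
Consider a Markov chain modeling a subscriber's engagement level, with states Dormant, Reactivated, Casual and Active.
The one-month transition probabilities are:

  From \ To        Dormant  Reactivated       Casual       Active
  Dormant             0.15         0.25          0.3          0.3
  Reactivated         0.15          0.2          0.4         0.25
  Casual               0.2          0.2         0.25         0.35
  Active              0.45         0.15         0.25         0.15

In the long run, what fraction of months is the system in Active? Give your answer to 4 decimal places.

0.2649

Let the stationary distribution be π with π = πP and π_1 + π_2 + π_3 + π_4 = 1.
π_1 = 0.15·π_1 + 0.15·π_2 + 0.2·π_3 + 0.45·π_4
π_2 = 0.25·π_1 + 0.2·π_2 + 0.2·π_3 + 0.15·π_4
π_3 = 0.3·π_1 + 0.4·π_2 + 0.25·π_3 + 0.25·π_4
Solving with the normalization constraint gives π = (0.2441, 0.1990, 0.2920, 0.2649).
So the stationary probability of Active is 0.2649.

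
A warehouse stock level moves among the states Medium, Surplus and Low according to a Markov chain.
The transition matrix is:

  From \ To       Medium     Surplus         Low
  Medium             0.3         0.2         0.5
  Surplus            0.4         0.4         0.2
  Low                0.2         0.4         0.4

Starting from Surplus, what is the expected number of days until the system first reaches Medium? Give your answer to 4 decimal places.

Let t(s) be the expected number of days to first reach Medium from state s, with t(Medium) = 0. Conditioning on the first day:
t(Surplus) = 1 + 0.4·t(Surplus) + 0.2·t(Low)
t(Low) = 1 + 0.4·t(Surplus) + 0.4·t(Low)
Solving: t(Surplus) = 2.8571, t(Low) = 3.5714.
Expected days from Surplus to Medium: 2.8571.

2.8571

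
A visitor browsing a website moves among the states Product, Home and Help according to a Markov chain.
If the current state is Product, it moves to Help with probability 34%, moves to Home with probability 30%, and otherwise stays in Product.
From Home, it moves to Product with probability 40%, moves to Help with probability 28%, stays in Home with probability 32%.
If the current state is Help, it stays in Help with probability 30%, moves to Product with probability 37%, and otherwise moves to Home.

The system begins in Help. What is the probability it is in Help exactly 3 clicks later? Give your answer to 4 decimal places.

0.3087

Propagate the distribution vector 3 clicks from Help.
After 0 clicks: (0.0000, 0.0000, 1.0000)
After 1 click: (0.3700, 0.3300, 0.3000)
After 2 clicks: (0.3762, 0.3156, 0.3082)
After 3 clicks: (0.3757, 0.3156, 0.3087)
P(in Help after 3 clicks) = 0.3087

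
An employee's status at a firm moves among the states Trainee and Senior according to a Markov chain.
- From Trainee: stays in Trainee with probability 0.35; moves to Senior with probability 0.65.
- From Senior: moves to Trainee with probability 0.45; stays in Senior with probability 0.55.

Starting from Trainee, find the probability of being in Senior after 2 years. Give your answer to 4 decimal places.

Sum over the intermediate state after 1 year:
P = P(Trainee→Trainee)·P(Trainee→Senior) + P(Trainee→Senior)·P(Senior→Senior)
  = 0.35×0.65 + 0.65×0.55
  = 0.2275 + 0.3575 = 0.5850

0.5850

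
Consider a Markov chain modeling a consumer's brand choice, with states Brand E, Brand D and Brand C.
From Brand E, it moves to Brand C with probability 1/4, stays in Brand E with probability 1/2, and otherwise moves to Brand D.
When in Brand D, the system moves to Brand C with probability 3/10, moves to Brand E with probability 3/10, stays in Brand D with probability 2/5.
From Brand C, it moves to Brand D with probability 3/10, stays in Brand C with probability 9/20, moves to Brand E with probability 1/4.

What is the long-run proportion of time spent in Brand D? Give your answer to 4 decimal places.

Let the stationary distribution be π with π = πP and π_1 + π_2 + π_3 = 1.
π_1 = 0.5·π_1 + 0.3·π_2 + 0.25·π_3
π_2 = 0.25·π_1 + 0.4·π_2 + 0.3·π_3
Solving with the normalization constraint gives π = (0.3542, 0.3137, 0.3321).
So the stationary probability of Brand D is 0.3137.

0.3137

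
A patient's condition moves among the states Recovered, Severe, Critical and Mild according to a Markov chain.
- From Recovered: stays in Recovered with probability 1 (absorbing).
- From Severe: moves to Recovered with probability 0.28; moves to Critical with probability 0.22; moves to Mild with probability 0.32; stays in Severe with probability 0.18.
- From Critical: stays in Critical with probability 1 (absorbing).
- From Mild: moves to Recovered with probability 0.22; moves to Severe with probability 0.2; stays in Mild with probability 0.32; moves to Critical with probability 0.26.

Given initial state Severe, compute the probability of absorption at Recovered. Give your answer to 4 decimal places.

Let h(s) be the probability of absorption at Recovered starting from transient state s. Then h(Recovered) = 1 and h(Critical) = 0. By first-step analysis:
h(Severe) = 0.28·1 + 0.18·h(Severe) + 0.22·0 + 0.32·h(Mild)
h(Mild) = 0.22·1 + 0.2·h(Severe) + 0.26·0 + 0.32·h(Mild)
Solving: h(Severe) = 0.5284, h(Mild) = 0.4789.
Starting from Severe, the probability is 0.5284.

0.5284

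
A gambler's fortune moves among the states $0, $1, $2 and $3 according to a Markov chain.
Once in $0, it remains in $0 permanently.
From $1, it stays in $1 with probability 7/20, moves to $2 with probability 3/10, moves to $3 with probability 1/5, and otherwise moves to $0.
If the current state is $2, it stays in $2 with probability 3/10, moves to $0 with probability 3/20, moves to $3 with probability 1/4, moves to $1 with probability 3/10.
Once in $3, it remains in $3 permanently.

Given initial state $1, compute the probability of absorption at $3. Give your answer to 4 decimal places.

0.5890

Let h(s) be the probability of absorption at $3 starting from transient state s. Then h($3) = 1 and h($0) = 0. By first-step analysis:
h($1) = 0.15·0 + 0.35·h($1) + 0.3·h($2) + 0.2·1
h($2) = 0.15·0 + 0.3·h($1) + 0.3·h($2) + 0.25·1
Solving: h($1) = 0.5890, h($2) = 0.6096.
Starting from $1, the probability is 0.5890.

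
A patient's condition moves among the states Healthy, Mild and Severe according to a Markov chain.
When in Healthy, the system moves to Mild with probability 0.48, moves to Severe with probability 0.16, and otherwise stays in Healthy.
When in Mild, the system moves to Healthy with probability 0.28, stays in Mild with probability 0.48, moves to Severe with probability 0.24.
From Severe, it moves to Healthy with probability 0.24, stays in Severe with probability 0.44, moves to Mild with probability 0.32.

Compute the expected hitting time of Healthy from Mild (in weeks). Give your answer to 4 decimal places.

Let t(s) be the expected number of weeks to first reach Healthy from state s, with t(Healthy) = 0. Conditioning on the first week:
t(Mild) = 1 + 0.48·t(Mild) + 0.24·t(Severe)
t(Severe) = 1 + 0.32·t(Mild) + 0.44·t(Severe)
Solving: t(Mild) = 3.7313, t(Severe) = 3.9179.
Expected weeks from Mild to Healthy: 3.7313.

3.7313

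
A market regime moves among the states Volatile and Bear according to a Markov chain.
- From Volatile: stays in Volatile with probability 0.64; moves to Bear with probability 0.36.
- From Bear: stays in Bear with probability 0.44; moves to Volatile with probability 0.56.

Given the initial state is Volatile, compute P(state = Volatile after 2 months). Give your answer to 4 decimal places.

Sum over the intermediate state after 1 month:
P = P(Volatile→Volatile)·P(Volatile→Volatile) + P(Volatile→Bear)·P(Bear→Volatile)
  = 0.64×0.64 + 0.36×0.56
  = 0.4096 + 0.2016 = 0.6112

0.6112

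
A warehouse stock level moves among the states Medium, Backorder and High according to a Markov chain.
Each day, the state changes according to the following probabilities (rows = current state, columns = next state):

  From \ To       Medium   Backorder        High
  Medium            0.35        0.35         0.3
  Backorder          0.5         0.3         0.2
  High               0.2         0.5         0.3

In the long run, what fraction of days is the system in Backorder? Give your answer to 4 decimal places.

0.3709

Let the stationary distribution be π with π = πP and π_1 + π_2 + π_3 = 1.
π_1 = 0.35·π_1 + 0.5·π_2 + 0.2·π_3
π_2 = 0.35·π_1 + 0.3·π_2 + 0.5·π_3
Solving with the normalization constraint gives π = (0.3662, 0.3709, 0.2629).
So the stationary probability of Backorder is 0.3709.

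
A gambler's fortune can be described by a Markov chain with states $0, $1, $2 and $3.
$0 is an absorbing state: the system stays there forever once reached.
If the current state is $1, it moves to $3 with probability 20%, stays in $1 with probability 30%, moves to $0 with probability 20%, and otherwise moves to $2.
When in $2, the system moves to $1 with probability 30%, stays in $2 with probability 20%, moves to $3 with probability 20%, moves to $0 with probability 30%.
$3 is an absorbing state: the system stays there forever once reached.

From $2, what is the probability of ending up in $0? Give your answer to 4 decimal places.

0.5745

Let h(s) be the probability of absorption at $0 starting from transient state s. Then h($0) = 1 and h($3) = 0. By first-step analysis:
h($1) = 0.2·1 + 0.3·h($1) + 0.3·h($2) + 0.2·0
h($2) = 0.3·1 + 0.3·h($1) + 0.2·h($2) + 0.2·0
Solving: h($1) = 0.5319, h($2) = 0.5745.
Starting from $2, the probability is 0.5745.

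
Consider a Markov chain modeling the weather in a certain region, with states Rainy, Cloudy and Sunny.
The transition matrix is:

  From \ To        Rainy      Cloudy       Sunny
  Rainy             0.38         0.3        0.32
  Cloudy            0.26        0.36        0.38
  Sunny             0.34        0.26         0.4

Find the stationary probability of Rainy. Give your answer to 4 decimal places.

0.3289

Let the stationary distribution be π with π = πP and π_1 + π_2 + π_3 = 1.
π_1 = 0.38·π_1 + 0.26·π_2 + 0.34·π_3
π_2 = 0.3·π_1 + 0.36·π_2 + 0.26·π_3
Solving with the normalization constraint gives π = (0.3289, 0.3035, 0.3676).
So the stationary probability of Rainy is 0.3289.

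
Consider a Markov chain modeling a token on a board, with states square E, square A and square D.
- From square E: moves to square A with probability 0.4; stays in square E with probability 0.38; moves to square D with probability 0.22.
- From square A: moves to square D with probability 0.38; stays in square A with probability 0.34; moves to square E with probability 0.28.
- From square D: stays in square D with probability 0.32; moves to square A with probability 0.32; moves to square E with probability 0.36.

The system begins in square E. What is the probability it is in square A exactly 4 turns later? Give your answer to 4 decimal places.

Propagate the distribution vector 4 turns from square E.
After 0 turns: (1.0000, 0.0000, 0.0000)
After 1 turn: (0.3800, 0.4000, 0.2200)
After 2 turns: (0.3356, 0.3584, 0.3060)
After 3 turns: (0.3380, 0.3540, 0.3079)
After 4 turns: (0.3384, 0.3541, 0.3074)
P(in square A after 4 turns) = 0.3541

0.3541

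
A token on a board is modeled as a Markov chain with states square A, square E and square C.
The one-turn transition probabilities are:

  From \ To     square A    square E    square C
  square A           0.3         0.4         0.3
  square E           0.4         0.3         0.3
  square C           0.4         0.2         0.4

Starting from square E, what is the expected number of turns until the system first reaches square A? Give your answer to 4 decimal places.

2.5000

Let t(s) be the expected number of turns to first reach square A from state s, with t(square A) = 0. Conditioning on the first turn:
t(square E) = 1 + 0.3·t(square E) + 0.3·t(square C)
t(square C) = 1 + 0.2·t(square E) + 0.4·t(square C)
Solving: t(square E) = 2.5000, t(square C) = 2.5000.
Expected turns from square E to square A: 2.5000.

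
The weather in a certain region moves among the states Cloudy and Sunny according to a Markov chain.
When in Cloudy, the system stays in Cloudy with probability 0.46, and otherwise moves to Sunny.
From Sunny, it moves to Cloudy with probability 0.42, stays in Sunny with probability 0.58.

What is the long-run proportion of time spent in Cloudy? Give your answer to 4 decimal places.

0.4375

Let the stationary distribution be π with π = πP and π_1 + π_2 = 1.
π_1 = 0.46·π_1 + 0.42·π_2
Solving with the normalization constraint gives π = (0.4375, 0.5625).
So the stationary probability of Cloudy is 0.4375.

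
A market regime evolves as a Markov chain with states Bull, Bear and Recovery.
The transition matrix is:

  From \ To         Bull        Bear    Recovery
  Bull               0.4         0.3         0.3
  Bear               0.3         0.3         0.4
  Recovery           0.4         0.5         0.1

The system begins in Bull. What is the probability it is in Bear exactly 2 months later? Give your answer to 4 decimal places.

Sum over the intermediate state after 1 month:
P = P(Bull→Bull)·P(Bull→Bear) + P(Bull→Bear)·P(Bear→Bear) + P(Bull→Recovery)·P(Recovery→Bear)
  = 0.4×0.3 + 0.3×0.3 + 0.3×0.5
  = 0.1200 + 0.0900 + 0.1500 = 0.3600

0.3600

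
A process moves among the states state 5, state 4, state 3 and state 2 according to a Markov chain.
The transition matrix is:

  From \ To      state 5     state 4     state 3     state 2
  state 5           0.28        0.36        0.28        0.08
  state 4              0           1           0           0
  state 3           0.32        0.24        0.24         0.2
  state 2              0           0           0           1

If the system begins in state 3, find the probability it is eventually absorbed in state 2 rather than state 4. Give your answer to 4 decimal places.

Let h(s) be the probability of absorption at state 2 starting from transient state s. Then h(state 2) = 1 and h(state 4) = 0. By first-step analysis:
h(state 5) = 0.28·h(state 5) + 0.36·0 + 0.28·h(state 3) + 0.08·1
h(state 3) = 0.32·h(state 5) + 0.24·0 + 0.24·h(state 3) + 0.2·1
Solving: h(state 5) = 0.2552, h(state 3) = 0.3706.
Starting from state 3, the probability is 0.3706.

0.3706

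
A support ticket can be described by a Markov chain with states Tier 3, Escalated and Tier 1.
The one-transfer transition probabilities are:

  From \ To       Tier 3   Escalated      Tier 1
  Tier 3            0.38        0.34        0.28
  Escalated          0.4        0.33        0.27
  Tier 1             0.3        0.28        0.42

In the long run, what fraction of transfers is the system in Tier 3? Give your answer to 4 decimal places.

Let the stationary distribution be π with π = πP and π_1 + π_2 + π_3 = 1.
π_1 = 0.38·π_1 + 0.4·π_2 + 0.3·π_3
π_2 = 0.34·π_1 + 0.33·π_2 + 0.28·π_3
Solving with the normalization constraint gives π = (0.3606, 0.3175, 0.3219).
So the stationary probability of Tier 3 is 0.3606.

0.3606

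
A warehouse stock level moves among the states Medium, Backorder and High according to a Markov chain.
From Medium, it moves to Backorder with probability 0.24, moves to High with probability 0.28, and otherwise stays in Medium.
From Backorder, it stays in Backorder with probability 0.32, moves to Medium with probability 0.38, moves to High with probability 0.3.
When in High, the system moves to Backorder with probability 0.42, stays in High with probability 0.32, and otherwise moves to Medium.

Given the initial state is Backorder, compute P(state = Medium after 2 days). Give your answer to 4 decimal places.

0.3820

Sum over the intermediate state after 1 day:
P = P(Backorder→Medium)·P(Medium→Medium) + P(Backorder→Backorder)·P(Backorder→Medium) + P(Backorder→High)·P(High→Medium)
  = 0.38×0.48 + 0.32×0.38 + 0.3×0.26
  = 0.1824 + 0.1216 + 0.0780 = 0.3820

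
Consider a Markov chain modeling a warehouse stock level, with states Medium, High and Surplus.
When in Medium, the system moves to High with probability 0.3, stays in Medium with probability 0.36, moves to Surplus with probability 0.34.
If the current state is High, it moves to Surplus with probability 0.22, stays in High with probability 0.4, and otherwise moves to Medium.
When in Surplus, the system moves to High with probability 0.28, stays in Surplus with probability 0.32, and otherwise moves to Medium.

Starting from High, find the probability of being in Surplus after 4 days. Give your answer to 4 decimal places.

0.2948

Propagate the distribution vector 4 days from High.
After 0 days: (0.0000, 1.0000, 0.0000)
After 1 day: (0.3800, 0.4000, 0.2200)
After 2 days: (0.3768, 0.3356, 0.2876)
After 3 days: (0.3782, 0.3278, 0.2940)
After 4 days: (0.3783, 0.3269, 0.2948)
P(in Surplus after 4 days) = 0.2948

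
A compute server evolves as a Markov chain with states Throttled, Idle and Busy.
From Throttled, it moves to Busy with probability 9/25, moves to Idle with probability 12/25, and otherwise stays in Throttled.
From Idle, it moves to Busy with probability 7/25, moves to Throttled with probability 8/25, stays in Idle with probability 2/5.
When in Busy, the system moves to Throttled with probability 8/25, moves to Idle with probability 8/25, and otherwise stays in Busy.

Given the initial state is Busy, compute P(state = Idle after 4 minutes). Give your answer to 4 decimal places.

Propagate the distribution vector 4 minutes from Busy.
After 0 minutes: (0.0000, 0.0000, 1.0000)
After 1 minute: (0.3200, 0.3200, 0.3600)
After 2 minutes: (0.2688, 0.3968, 0.3344)
After 3 minutes: (0.2770, 0.3948, 0.3283)
After 4 minutes: (0.2757, 0.3959, 0.3284)
P(in Idle after 4 minutes) = 0.3959

0.3959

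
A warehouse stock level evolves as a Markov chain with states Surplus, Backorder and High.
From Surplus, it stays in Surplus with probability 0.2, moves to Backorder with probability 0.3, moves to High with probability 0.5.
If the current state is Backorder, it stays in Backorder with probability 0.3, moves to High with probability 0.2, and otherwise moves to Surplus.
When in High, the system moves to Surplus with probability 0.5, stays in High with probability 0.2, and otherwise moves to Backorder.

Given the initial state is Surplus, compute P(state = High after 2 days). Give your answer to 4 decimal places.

Sum over the intermediate state after 1 day:
P = P(Surplus→Surplus)·P(Surplus→High) + P(Surplus→Backorder)·P(Backorder→High) + P(Surplus→High)·P(High→High)
  = 0.2×0.5 + 0.3×0.2 + 0.5×0.2
  = 0.1000 + 0.0600 + 0.1000 = 0.2600

0.2600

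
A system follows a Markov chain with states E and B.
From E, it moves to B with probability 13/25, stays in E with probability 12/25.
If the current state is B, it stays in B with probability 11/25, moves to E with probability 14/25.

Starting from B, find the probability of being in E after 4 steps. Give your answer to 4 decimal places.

0.5185

Propagate the distribution vector 4 steps from B.
After 0 steps: (0.0000, 1.0000)
After 1 step: (0.5600, 0.4400)
After 2 steps: (0.5152, 0.4848)
After 3 steps: (0.5188, 0.4812)
After 4 steps: (0.5185, 0.4815)
P(in E after 4 steps) = 0.5185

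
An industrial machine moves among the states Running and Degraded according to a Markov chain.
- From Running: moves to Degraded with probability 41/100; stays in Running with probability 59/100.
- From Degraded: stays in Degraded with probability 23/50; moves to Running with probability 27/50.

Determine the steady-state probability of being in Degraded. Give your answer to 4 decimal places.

0.4316

Let the stationary distribution be π with π = πP and π_1 + π_2 = 1.
π_1 = 0.59·π_1 + 0.54·π_2
Solving with the normalization constraint gives π = (0.5684, 0.4316).
So the stationary probability of Degraded is 0.4316.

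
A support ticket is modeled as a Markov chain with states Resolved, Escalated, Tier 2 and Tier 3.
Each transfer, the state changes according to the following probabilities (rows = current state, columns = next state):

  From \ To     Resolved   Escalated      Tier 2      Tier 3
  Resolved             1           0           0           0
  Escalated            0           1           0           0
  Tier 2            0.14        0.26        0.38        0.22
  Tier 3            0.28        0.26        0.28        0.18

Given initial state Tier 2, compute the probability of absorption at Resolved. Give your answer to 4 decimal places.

0.3948

Let h(s) be the probability of absorption at Resolved starting from transient state s. Then h(Resolved) = 1 and h(Escalated) = 0. By first-step analysis:
h(Tier 2) = 0.14·1 + 0.26·0 + 0.38·h(Tier 2) + 0.22·h(Tier 3)
h(Tier 3) = 0.28·1 + 0.26·0 + 0.28·h(Tier 2) + 0.18·h(Tier 3)
Solving: h(Tier 2) = 0.3948, h(Tier 3) = 0.4763.
Starting from Tier 2, the probability is 0.3948.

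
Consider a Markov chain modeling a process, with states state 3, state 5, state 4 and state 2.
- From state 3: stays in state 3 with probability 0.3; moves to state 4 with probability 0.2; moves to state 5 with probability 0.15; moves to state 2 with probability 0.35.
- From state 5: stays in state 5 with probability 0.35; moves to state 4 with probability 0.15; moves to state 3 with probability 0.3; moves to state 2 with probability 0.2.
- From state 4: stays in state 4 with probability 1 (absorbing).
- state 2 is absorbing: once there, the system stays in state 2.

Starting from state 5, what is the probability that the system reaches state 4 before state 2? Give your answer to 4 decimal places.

Let h(s) be the probability of absorption at state 4 starting from transient state s. Then h(state 4) = 1 and h(state 2) = 0. By first-step analysis:
h(state 3) = 0.3·h(state 3) + 0.15·h(state 5) + 0.2·1 + 0.35·0
h(state 5) = 0.3·h(state 3) + 0.35·h(state 5) + 0.15·1 + 0.2·0
Solving: h(state 3) = 0.3720, h(state 5) = 0.4024.
Starting from state 5, the probability is 0.4024.

0.4024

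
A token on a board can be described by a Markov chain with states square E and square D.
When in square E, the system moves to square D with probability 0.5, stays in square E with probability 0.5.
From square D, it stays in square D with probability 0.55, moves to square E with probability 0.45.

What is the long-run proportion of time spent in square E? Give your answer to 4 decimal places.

Let the stationary distribution be π with π = πP and π_1 + π_2 = 1.
π_1 = 0.5·π_1 + 0.45·π_2
Solving with the normalization constraint gives π = (0.4737, 0.5263).
So the stationary probability of square E is 0.4737.

0.4737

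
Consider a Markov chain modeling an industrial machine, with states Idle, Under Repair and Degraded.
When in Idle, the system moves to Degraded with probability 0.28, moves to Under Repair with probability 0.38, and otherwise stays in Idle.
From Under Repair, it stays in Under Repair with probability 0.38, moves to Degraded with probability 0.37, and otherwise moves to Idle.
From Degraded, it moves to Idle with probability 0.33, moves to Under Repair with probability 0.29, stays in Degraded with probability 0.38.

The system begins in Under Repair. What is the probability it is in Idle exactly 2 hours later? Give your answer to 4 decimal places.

0.3021

Sum over the intermediate state after 1 hour:
P = P(Under Repair→Idle)·P(Idle→Idle) + P(Under Repair→Under Repair)·P(Under Repair→Idle) + P(Under Repair→Degraded)·P(Degraded→Idle)
  = 0.25×0.34 + 0.38×0.25 + 0.37×0.33
  = 0.0850 + 0.0950 + 0.1221 = 0.3021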